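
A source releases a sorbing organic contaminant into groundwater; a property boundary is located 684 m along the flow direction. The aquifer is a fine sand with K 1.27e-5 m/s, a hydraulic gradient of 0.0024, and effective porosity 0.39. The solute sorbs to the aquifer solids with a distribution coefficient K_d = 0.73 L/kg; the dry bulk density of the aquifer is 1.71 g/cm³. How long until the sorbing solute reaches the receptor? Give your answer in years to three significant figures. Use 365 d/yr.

1170 years

K = 1.27e-5 m/s × 86400 s/d = 1.097 m/d
q = Ki = 1.097 × 0.0024 = 0.002633 m/d
v = Ki/n = 1.097·0.0024/0.39 = 0.006752 m/d
Retardation R = 1 + ρ_b·K_d/n = 1 + 1.71×0.73/0.39 = 4.201
Contaminant velocity v_c = v/R = 0.006752/4.201 = 0.001607 m/d
t = L/v_c = 684/0.001607 = 425500 d
   = 425500/365 = 1170 yr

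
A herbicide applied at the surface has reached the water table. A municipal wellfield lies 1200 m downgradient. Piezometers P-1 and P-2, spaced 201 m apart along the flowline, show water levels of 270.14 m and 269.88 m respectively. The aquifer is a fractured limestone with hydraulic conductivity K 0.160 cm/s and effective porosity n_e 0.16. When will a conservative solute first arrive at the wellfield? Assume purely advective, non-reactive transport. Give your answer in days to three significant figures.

1070 days

Hydraulic gradient i = (270.14 − 269.88) / 201 = 0.26 / 201 = 0.001294
K = 0.160 cm/s × 864 = 138.2 m/d
Specific discharge q = 138.2 × 0.001294 = 0.1788 m/d
Seepage velocity v = q / n = 0.1788 / 0.16 = 1.118 m/d
t = L / v = 1200 / 1.118 = 1074 d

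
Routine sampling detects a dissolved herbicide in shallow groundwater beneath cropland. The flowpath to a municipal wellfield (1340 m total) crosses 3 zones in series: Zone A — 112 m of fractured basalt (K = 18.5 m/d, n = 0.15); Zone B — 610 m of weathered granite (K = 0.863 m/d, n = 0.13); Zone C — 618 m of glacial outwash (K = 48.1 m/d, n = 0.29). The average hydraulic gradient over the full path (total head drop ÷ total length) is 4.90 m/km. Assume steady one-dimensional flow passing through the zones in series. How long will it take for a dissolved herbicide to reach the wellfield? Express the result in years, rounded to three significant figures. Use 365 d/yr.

Steady 1-D flow in series ⇒ the Darcy flux q is identical in every zone and the zone head losses add (resistances L/K in series).
Σ(L/K) = 112/18.5 + 610/0.863 + 618/48.1 = 6.054 + 706.8 + 12.85 = 725.7 d
K_eq = L_total / Σ(L/K) = 1340 / 725.7 = 1.846 m/d
q = K_eq · i = 1.846 × 0.0049 = 0.009047 m/d (same in every zone)
Zone A: v = q/n = 0.009047/0.15 = 0.06032 m/d → t_A = 112/0.06032 = 1857 d
Zone B: v = q/n = 0.009047/0.13 = 0.06959 m/d → t_B = 610/0.06959 = 8765 d
Zone C: v = q/n = 0.009047/0.29 = 0.03120 m/d → t_C = 618/0.03120 = 19810 d
Total t = 1857 + 8765 + 19810 = 30430 d
   = 30430 / 365 = 83.4 yr

83.4 years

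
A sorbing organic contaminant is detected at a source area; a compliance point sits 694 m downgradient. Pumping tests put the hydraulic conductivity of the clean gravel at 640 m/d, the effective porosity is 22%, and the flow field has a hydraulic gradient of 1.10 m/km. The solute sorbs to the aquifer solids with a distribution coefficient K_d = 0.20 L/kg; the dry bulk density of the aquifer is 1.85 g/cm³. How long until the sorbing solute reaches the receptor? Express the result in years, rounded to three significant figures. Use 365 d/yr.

q = Ki = 640 × 0.0011 = 0.7040 m/d
Average linear velocity = 0.7040 / 0.22 = 3.200 m/d
Retardation R = 1 + ρ_b·K_d/n = 1 + 1.85×0.20/0.22 = 2.682
Contaminant velocity v_c = v/R = 3.200/2.682 = 1.193 m/d
t = L/v_c = 694/1.193 = 581.6 d
   = 581.6/365 = 1.59 yr

1.59 years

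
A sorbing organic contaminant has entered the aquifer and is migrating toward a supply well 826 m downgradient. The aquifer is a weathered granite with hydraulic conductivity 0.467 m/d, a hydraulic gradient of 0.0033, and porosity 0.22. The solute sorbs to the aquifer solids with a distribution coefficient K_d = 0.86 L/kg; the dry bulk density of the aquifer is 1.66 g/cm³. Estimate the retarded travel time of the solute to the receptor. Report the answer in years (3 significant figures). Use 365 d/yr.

2420 years

q = Ki = 0.467 × 0.0033 = 0.001541 m/d
Average linear velocity = 0.001541 / 0.22 = 0.007005 m/d
Retardation R = 1 + ρ_b·K_d/n = 1 + 1.66×0.86/0.22 = 7.489
Contaminant velocity v_c = v/R = 0.007005/7.489 = 9.354e-4 m/d
t = L/v_c = 826/9.354e-4 = 883100 d
   = 883100/365 = 2420 yr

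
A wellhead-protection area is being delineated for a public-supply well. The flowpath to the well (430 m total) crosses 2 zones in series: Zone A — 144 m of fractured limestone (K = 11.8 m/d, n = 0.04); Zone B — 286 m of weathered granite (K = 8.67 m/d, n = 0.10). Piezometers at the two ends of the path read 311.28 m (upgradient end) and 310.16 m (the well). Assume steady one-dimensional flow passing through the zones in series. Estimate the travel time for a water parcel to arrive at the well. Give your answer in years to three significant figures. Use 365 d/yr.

Total head drop ΔH = 311.28 − 310.16 = 1.12 m
Continuity: the same q passes through each zone, so ΔH = q·Σ(L_j/K_j) — the zones act as resistances in series.
Σ(L/K) = 144/11.8 + 286/8.67 = 12.20 + 32.99 = 45.19 d
q = ΔH / Σ(L/K) = 1.12 / 45.19 = 0.02478 m/d (same in every zone)
Zone A: v = q/n = 0.02478/0.04 = 0.6196 m/d → t_A = 144/0.6196 = 232.4 d
Zone B: v = q/n = 0.02478/0.10 = 0.2478 m/d → t_B = 286/0.2478 = 1154 d
Total t = 232.4 + 1154 = 1386 d
   = 1386 / 365 = 3.80 yr

3.80 years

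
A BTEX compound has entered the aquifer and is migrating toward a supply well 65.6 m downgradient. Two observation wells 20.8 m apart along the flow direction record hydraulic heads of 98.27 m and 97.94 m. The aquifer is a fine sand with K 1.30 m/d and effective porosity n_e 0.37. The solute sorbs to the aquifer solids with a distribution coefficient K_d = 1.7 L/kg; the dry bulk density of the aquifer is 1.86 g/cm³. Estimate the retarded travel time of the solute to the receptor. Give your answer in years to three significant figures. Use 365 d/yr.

30.8 years

Hydraulic gradient i = (98.27 − 97.94) / 20.8 = 0.33 / 20.8 = 0.01587
Specific discharge q = 1.30 × 0.01587 = 0.02063 m/d
v = Ki/n = 1.30·0.01587/0.37 = 0.05574 m/d
Retardation R = 1 + ρ_b·K_d/n = 1 + 1.86×1.7/0.37 = 9.546
Contaminant velocity v_c = v/R = 0.05574/9.546 = 0.005839 m/d
t = L/v_c = 65.6/0.005839 = 11230 d
   = 11230/365 = 30.8 yr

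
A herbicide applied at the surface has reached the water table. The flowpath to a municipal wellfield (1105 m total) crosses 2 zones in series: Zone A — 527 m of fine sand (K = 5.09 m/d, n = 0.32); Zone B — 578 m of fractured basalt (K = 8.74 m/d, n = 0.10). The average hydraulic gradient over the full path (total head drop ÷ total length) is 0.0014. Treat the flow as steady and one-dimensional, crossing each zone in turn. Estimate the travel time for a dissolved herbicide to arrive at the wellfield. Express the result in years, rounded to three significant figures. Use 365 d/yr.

68.0 years

Continuity: the same q passes through each zone, so ΔH = q·Σ(L_j/K_j) — the zones act as resistances in series.
Σ(L/K) = 527/5.09 + 578/8.74 = 103.5 + 66.13 = 169.7 d
K_eq = L_total / Σ(L/K) = 1105 / 169.7 = 6.513 m/d
q = K_eq · i = 6.513 × 0.0014 = 0.009118 m/d (same in every zone)
Zone A: v = q/n = 0.009118/0.32 = 0.02849 m/d → t_A = 527/0.02849 = 18500 d
Zone B: v = q/n = 0.009118/0.10 = 0.09118 m/d → t_B = 578/0.09118 = 6339 d
Total t = 18500 + 6339 = 24840 d
   = 24840 / 365 = 68.0 yr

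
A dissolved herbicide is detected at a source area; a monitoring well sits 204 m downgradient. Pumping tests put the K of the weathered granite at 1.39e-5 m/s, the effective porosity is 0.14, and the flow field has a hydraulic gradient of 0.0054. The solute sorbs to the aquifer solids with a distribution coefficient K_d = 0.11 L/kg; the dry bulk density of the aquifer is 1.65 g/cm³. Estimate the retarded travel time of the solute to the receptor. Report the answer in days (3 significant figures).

10100 days

K = 1.39e-5 m/s × 86400 s/d = 1.201 m/d
Specific discharge q = 1.201 × 0.0054 = 0.006485 m/d
v = Ki/n = 1.201·0.0054/0.14 = 0.04632 m/d
Retardation R = 1 + ρ_b·K_d/n = 1 + 1.65×0.11/0.14 = 2.296
Contaminant velocity v_c = v/R = 0.04632/2.296 = 0.02017 m/d
t = L/v_c = 204/0.02017 = 10110 d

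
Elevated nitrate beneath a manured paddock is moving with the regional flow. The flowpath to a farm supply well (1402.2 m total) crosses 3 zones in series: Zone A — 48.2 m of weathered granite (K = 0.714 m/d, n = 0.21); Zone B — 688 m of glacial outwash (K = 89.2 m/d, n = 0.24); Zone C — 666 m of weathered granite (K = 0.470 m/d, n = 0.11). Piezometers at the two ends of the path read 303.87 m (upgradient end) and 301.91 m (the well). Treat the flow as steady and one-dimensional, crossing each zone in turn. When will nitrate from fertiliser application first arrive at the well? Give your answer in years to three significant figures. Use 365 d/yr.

Total head drop ΔH = 303.87 − 301.91 = 1.96 m
Steady 1-D flow in series ⇒ the Darcy flux q is identical in every zone and the zone head losses add (resistances L/K in series).
Σ(L/K) = 48.2/0.714 + 688/89.2 + 666/0.470 = 67.51 + 7.713 + 1417 = 1492 d
q = ΔH / Σ(L/K) = 1.96 / 1492 = 0.001313 m/d (same in every zone)
Zone A: v = q/n = 0.001313/0.21 = 0.006255 m/d → t_A = 48.2/0.006255 = 7706 d
Zone B: v = q/n = 0.001313/0.24 = 0.005473 m/d → t_B = 688/0.005473 = 125700 d
Zone C: v = q/n = 0.001313/0.11 = 0.01194 m/d → t_C = 666/0.01194 = 55780 d
Total t = 7706 + 125700 + 55780 = 189200 d
   = 189200 / 365 = 518 yr

518 years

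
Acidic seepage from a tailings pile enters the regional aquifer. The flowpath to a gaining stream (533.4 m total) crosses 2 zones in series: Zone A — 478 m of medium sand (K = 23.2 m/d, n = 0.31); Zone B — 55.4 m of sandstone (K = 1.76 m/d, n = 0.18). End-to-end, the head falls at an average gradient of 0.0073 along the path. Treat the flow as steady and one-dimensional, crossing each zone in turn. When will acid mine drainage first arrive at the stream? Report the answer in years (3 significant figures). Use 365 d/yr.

5.80 years

Steady 1-D flow in series ⇒ the Darcy flux q is identical in every zone and the zone head losses add (resistances L/K in series).
Σ(L/K) = 478/23.2 + 55.4/1.76 = 20.60 + 31.48 = 52.08 d
K_eq = L_total / Σ(L/K) = 533.4 / 52.08 = 10.24 m/d
q = K_eq · i = 10.24 × 0.0073 = 0.07477 m/d (same in every zone)
Zone A: v = q/n = 0.07477/0.31 = 0.2412 m/d → t_A = 478/0.2412 = 1982 d
Zone B: v = q/n = 0.07477/0.18 = 0.4154 m/d → t_B = 55.4/0.4154 = 133.4 d
Total t = 1982 + 133.4 = 2115 d
   = 2115 / 365 = 5.80 yr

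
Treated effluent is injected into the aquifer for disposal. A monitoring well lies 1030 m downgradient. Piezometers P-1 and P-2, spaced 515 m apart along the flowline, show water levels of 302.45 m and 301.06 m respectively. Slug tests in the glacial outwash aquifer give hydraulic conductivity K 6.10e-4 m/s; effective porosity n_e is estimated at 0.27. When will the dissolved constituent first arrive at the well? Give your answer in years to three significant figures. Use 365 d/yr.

5.36 years

Hydraulic gradient i = (302.45 − 301.06) / 515 = 1.39 / 515 = 0.002699
K = 6.10e-4 m/s × 86400 s/d = 52.70 m/d
Darcy flux q = K·i = 52.70 × 0.002699 = 0.1422 m/d
v = Ki/n = 52.70·0.002699/0.27 = 0.5269 m/d
t = L / v = 1030 / 0.5269 = 1955 d
   = 1955 / 365 = 5.36 yr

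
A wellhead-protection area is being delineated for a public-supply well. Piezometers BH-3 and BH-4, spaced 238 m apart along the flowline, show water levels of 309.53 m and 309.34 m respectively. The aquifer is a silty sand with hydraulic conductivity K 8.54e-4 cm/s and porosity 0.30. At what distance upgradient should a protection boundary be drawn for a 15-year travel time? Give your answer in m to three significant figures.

Hydraulic gradient i = (309.53 − 309.34) / 238 = 0.19 / 238 = 7.983e-4
K = 8.54e-4 cm/s × 864 = 0.7379 m/d
Darcy flux q = K·i = 0.7379 × 7.983e-4 = 5.890e-4 m/d
Average linear velocity = 5.890e-4 / 0.30 = 0.001963 m/d
T = 15 yr × 365 = 5475 d
L = v × T = 0.001963 × 5475 = 10.75 m

10.8 m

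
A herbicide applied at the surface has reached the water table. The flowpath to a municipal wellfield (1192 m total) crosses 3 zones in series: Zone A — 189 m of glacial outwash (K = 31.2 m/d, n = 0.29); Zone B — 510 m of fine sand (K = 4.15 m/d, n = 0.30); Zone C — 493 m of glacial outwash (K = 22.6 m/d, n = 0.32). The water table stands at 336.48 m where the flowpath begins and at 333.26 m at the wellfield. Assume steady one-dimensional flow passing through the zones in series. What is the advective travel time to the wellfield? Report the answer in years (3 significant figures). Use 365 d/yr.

Total head drop ΔH = 336.48 − 333.26 = 3.22 m
Continuity: the same q passes through each zone, so ΔH = q·Σ(L_j/K_j) — the zones act as resistances in series.
Σ(L/K) = 189/31.2 + 510/4.15 + 493/22.6 = 6.058 + 122.9 + 21.81 = 150.8 d
q = ΔH / Σ(L/K) = 3.22 / 150.8 = 0.02136 m/d (same in every zone)
Zone A: v = q/n = 0.02136/0.29 = 0.07365 m/d → t_A = 189/0.07365 = 2566 d
Zone B: v = q/n = 0.02136/0.30 = 0.07119 m/d → t_B = 510/0.07119 = 7164 d
Zone C: v = q/n = 0.02136/0.32 = 0.06674 m/d → t_C = 493/0.06674 = 7386 d
Total t = 2566 + 7164 + 7386 = 17120 d
   = 17120 / 365 = 46.9 yr

46.9 years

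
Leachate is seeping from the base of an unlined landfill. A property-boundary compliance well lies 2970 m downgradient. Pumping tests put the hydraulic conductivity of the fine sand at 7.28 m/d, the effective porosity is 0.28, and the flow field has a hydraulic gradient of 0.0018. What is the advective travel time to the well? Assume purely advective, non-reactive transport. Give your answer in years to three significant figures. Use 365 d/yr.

q = Ki = 7.28 × 0.0018 = 0.01310 m/d
Seepage velocity v = q / n = 0.01310 / 0.28 = 0.04680 m/d
t = L / v = 2970 / 0.04680 = 63460 d
   = 63460 / 365 = 174 yr

174 years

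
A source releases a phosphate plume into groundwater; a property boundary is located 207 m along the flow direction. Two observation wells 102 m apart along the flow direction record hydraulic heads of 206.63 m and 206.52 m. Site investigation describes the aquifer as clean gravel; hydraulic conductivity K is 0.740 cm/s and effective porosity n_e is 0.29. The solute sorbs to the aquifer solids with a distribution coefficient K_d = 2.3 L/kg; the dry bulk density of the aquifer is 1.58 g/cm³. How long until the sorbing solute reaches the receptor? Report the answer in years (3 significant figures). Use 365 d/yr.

Hydraulic gradient i = (206.63 − 206.52) / 102 = 0.11 / 102 = 0.001078
K = 0.740 cm/s × 864 = 639.4 m/d
q = Ki = 639.4 × 0.001078 = 0.6895 m/d
v_s = q/n_e = 0.6895/0.29 = 2.378 m/d
Retardation R = 1 + ρ_b·K_d/n = 1 + 1.58×2.3/0.29 = 13.53
Contaminant velocity v_c = v/R = 2.378/13.53 = 0.1757 m/d
t = L/v_c = 207/0.1757 = 1178 d
   = 1178/365 = 3.23 yr

3.23 years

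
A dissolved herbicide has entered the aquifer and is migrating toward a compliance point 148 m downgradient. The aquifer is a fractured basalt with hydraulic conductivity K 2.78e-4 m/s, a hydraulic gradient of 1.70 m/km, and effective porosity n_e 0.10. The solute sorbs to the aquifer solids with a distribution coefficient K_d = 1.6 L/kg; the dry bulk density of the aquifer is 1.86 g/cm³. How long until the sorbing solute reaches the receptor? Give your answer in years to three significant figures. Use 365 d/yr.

30.5 years

K = 2.78e-4 m/s × 86400 s/d = 24.02 m/d
Darcy flux q = K·i = 24.02 × 0.0017 = 0.04083 m/d
Average linear velocity = 0.04083 / 0.10 = 0.4083 m/d
Retardation R = 1 + ρ_b·K_d/n = 1 + 1.86×1.6/0.10 = 30.76
Contaminant velocity v_c = v/R = 0.4083/30.76 = 0.01327 m/d
t = L/v_c = 148/0.01327 = 11150 d
   = 11150/365 = 30.5 yr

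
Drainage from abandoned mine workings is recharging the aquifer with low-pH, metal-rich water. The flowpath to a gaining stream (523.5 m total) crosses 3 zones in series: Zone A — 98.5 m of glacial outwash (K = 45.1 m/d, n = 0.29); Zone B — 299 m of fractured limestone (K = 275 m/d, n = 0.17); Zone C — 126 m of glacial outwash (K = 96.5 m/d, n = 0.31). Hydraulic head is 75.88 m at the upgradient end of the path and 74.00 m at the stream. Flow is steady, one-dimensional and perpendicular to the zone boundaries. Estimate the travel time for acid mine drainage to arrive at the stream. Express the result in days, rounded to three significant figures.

288 days

Total head drop ΔH = 75.88 − 74.00 = 1.88 m
Continuity: the same q passes through each zone, so ΔH = q·Σ(L_j/K_j) — the zones act as resistances in series.
Σ(L/K) = 98.5/45.1 + 299/275 + 126/96.5 = 2.184 + 1.087 + 1.306 = 4.577 d
q = ΔH / Σ(L/K) = 1.88 / 4.577 = 0.4107 m/d (same in every zone)
Zone A: v = q/n = 0.4107/0.29 = 1.416 m/d → t_A = 98.5/1.416 = 69.54 d
Zone B: v = q/n = 0.4107/0.17 = 2.416 m/d → t_B = 299/2.416 = 123.7 d
Zone C: v = q/n = 0.4107/0.31 = 1.325 m/d → t_C = 126/1.325 = 95.09 d
Total t = 69.54 + 123.7 + 95.09 = 288.4 d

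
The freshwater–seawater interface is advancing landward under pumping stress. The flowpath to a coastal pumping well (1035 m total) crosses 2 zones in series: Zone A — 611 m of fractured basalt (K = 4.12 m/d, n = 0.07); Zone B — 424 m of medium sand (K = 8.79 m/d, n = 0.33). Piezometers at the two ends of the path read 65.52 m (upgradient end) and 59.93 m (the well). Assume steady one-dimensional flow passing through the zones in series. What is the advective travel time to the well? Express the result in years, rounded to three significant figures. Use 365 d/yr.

17.6 years

Total head drop ΔH = 65.52 − 59.93 = 5.59 m
Continuity: the same q passes through each zone, so ΔH = q·Σ(L_j/K_j) — the zones act as resistances in series.
Σ(L/K) = 611/4.12 + 424/8.79 = 148.3 + 48.24 = 196.5 d
q = ΔH / Σ(L/K) = 5.59 / 196.5 = 0.02844 m/d (same in every zone)
Zone A: v = q/n = 0.02844/0.07 = 0.4063 m/d → t_A = 611/0.4063 = 1504 d
Zone B: v = q/n = 0.02844/0.33 = 0.08619 m/d → t_B = 424/0.08619 = 4919 d
Total t = 1504 + 4919 = 6423 d
   = 6423 / 365 = 17.6 yr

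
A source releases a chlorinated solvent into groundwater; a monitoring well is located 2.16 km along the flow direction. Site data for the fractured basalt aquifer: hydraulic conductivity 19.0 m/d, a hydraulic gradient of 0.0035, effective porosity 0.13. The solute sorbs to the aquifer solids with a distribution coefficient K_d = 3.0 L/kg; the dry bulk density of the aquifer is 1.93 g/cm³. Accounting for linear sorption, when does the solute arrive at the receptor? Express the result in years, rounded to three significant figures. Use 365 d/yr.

527 years

Specific discharge q = 19.0 × 0.0035 = 0.06650 m/d
Average linear velocity = 0.06650 / 0.13 = 0.5115 m/d
Retardation R = 1 + ρ_b·K_d/n = 1 + 1.93×3.0/0.13 = 45.54
Contaminant velocity v_c = v/R = 0.5115/45.54 = 0.01123 m/d
L = 2.16 km = 2160 m
t = L/v_c = 2160/0.01123 = 192300 d
   = 192300/365 = 527 yr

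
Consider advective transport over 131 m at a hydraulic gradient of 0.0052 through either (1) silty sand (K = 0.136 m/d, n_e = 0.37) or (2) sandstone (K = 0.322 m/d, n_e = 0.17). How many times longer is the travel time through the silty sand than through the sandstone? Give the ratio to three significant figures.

5.15

Unit 1 (silty sand): v = 0.136×0.0052/0.37 = 0.001911 m/d, t = 131/0.001911 = 68540 d
Unit 2 (sandstone): v = 0.322×0.0052/0.17 = 0.009849 m/d, t = 131/0.009849 = 13300 d
t(silty sand) / t(sandstone) = 68540/13300 = 5.15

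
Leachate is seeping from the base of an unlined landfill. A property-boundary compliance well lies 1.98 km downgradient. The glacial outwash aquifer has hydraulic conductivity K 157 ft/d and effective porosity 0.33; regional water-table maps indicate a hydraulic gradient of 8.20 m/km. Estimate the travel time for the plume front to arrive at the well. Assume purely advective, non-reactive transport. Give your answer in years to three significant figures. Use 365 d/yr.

4.56 years

K = 157 ft/d × 0.3048 = 47.85 m/d
q = Ki = 47.85 × 0.0082 = 0.3924 m/d
Seepage velocity v = q / n = 0.3924 / 0.33 = 1.189 m/d
L = 1.98 km = 1980 m
t = L / v = 1980 / 1.189 = 1665 d
   = 1665 / 365 = 4.56 yr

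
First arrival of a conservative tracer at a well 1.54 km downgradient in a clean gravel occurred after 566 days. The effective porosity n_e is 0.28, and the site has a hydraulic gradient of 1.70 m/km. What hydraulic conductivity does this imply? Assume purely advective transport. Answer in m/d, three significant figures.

448 m/d

L = 1.54 km = 1540 m
v = L / t = 1540 / 566 = 2.721 m/d
K = v · n / i = 2.721 × 0.28 / 0.0017 = 448 m/d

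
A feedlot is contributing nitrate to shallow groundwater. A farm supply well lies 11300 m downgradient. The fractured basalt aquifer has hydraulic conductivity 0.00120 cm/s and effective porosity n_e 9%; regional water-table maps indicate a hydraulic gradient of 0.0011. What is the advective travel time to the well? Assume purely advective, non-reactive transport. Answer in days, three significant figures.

892000 days

K = 0.00120 cm/s × 864 = 1.037 m/d
Specific discharge q = 1.037 × 0.0011 = 0.001140 m/d
v = Ki/n = 1.037·0.0011/0.09 = 0.01267 m/d
t = L / v = 11300 / 0.01267 = 891700 d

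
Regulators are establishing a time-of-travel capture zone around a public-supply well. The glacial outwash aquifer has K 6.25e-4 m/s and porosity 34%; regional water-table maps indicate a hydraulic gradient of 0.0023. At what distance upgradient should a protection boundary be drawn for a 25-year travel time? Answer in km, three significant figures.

K = 6.25e-4 m/s × 86400 s/d = 54.00 m/d
Specific discharge q = 54.00 × 0.0023 = 0.1242 m/d
v = Ki/n = 54.00·0.0023/0.34 = 0.3653 m/d
T = 25 yr × 365 = 9125 d
L = v × T = 0.3653 × 9125 = 3333 m
   = 3.33 km

3.33 km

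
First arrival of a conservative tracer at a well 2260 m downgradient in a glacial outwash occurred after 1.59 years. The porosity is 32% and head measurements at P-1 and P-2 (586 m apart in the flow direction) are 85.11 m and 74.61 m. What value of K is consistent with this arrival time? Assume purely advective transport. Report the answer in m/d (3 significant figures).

Hydraulic gradient i = (85.11 − 74.61) / 586 = 10.50 / 586 = 0.01792
t = 1.59 years = 580.4 d
v = L / t = 2260 / 580.4 = 3.894 m/d
K = v · n / i = 3.894 × 0.32 / 0.01792 = 69.5 m/d

69.5 m/d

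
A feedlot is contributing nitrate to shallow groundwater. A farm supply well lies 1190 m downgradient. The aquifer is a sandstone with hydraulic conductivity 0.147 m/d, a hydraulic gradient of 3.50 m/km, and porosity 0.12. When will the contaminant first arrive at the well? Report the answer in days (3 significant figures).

278000 days

q = Ki = 0.147 × 0.0035 = 5.145e-4 m/d
Average linear velocity = 5.145e-4 / 0.12 = 0.004288 m/d
t = L / v = 1190 / 0.004288 = 277600 d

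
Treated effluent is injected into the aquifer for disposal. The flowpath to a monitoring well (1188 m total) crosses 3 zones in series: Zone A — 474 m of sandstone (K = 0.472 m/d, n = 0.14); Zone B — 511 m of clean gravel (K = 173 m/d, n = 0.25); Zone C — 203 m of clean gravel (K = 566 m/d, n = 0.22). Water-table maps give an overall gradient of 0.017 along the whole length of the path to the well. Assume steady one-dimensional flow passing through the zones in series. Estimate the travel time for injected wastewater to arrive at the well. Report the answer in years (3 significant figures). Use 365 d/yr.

Continuity: the same q passes through each zone, so ΔH = q·Σ(L_j/K_j) — the zones act as resistances in series.
Σ(L/K) = 474/0.472 + 511/173 + 203/566 = 1004 + 2.954 + 0.3587 = 1008 d
K_eq = L_total / Σ(L/K) = 1188 / 1008 = 1.179 m/d
q = K_eq · i = 1.179 × 0.017 = 0.02004 m/d (same in every zone)
Zone A: v = q/n = 0.02004/0.14 = 0.1432 m/d → t_A = 474/0.1432 = 3311 d
Zone B: v = q/n = 0.02004/0.25 = 0.08018 m/d → t_B = 511/0.08018 = 6373 d
Zone C: v = q/n = 0.02004/0.22 = 0.09111 m/d → t_C = 203/0.09111 = 2228 d
Total t = 3311 + 6373 + 2228 = 11910 d
   = 11910 / 365 = 32.6 yr

32.6 years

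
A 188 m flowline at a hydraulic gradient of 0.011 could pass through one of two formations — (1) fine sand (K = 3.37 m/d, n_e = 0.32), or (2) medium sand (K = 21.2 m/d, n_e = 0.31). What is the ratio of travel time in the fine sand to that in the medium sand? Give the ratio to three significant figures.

6.49

Unit 1 (fine sand): v = 3.37×0.011/0.32 = 0.1158 m/d, t = 188/0.1158 = 1623 d
Unit 2 (medium sand): v = 21.2×0.011/0.31 = 0.7523 m/d, t = 188/0.7523 = 249.9 d
t(fine sand) / t(medium sand) = 1623/249.9 = 6.49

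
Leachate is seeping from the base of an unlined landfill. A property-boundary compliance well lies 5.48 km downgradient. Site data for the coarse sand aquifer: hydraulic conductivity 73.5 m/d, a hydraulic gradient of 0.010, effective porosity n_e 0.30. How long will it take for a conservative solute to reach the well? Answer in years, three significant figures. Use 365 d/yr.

Specific discharge q = 73.5 × 0.010 = 0.7350 m/d
Seepage velocity v = q / n = 0.7350 / 0.30 = 2.450 m/d
L = 5.48 km = 5480 m
t = L / v = 5480 / 2.450 = 2237 d
   = 2237 / 365 = 6.13 yr

6.13 years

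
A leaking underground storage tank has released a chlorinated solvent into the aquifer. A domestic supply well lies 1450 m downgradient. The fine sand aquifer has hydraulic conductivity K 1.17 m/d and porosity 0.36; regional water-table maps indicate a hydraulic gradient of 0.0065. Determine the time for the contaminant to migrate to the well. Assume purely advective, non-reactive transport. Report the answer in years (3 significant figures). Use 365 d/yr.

188 years

Darcy flux q = K·i = 1.17 × 0.0065 = 0.007605 m/d
Average linear velocity = 0.007605 / 0.36 = 0.02112 m/d
t = L / v = 1450 / 0.02112 = 68640 d
   = 68640 / 365 = 188 yr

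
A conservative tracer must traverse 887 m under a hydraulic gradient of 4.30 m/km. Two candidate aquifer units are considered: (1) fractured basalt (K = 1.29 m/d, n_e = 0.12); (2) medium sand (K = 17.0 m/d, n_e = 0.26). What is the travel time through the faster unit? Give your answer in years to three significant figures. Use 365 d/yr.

8.64 years

Unit 1 (fractured basalt): v = 1.29×0.0043/0.12 = 0.04623 m/d, t = 887/0.04623 = 19190 d
Unit 2 (medium sand): v = 17.0×0.0043/0.26 = 0.2812 m/d, t = 887/0.2812 = 3155 d
Faster: 3155 d / 365 = 8.64 yr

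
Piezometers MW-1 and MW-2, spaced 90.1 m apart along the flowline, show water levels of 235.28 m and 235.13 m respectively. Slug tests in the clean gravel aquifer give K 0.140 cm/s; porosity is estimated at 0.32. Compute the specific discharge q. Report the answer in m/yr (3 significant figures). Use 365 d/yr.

Hydraulic gradient i = (235.28 − 235.13) / 90.1 = 0.15 / 90.1 = 0.001665
K = 0.140 cm/s × 864 = 121.0 m/d
Darcy flux q = K·i = 121.0 × 0.001665 = 0.2014 m/d
   = 0.2014 × 365 = 73.5 m/yr

73.5 m/yr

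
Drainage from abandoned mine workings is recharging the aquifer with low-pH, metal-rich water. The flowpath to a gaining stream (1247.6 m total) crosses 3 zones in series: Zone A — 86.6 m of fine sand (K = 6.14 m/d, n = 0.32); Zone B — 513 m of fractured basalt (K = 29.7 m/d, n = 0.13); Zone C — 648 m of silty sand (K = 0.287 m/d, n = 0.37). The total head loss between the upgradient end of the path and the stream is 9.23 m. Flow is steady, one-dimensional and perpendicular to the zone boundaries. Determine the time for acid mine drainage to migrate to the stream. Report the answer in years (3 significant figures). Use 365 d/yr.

227 years

Steady 1-D flow in series ⇒ the Darcy flux q is identical in every zone and the zone head losses add (resistances L/K in series).
Σ(L/K) = 86.6/6.14 + 513/29.7 + 648/0.287 = 14.10 + 17.27 + 2258 = 2289 d
q = ΔH / Σ(L/K) = 9.23 / 2289 = 0.004032 m/d (same in every zone)
Zone A: v = q/n = 0.004032/0.32 = 0.01260 m/d → t_A = 86.6/0.01260 = 6873 d
Zone B: v = q/n = 0.004032/0.13 = 0.03101 m/d → t_B = 513/0.03101 = 16540 d
Zone C: v = q/n = 0.004032/0.37 = 0.01090 m/d → t_C = 648/0.01090 = 59470 d
Total t = 6873 + 16540 + 59470 = 82880 d
   = 82880 / 365 = 227 yr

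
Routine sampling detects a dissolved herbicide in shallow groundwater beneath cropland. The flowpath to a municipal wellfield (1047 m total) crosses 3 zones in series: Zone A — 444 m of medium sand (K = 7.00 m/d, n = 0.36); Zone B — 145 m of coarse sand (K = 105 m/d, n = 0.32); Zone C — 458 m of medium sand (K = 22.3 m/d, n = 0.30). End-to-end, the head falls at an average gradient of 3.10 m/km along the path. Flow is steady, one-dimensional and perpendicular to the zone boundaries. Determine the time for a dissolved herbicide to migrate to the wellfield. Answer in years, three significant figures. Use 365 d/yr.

Steady 1-D flow in series ⇒ the Darcy flux q is identical in every zone and the zone head losses add (resistances L/K in series).
Σ(L/K) = 444/7.00 + 145/105 + 458/22.3 = 63.43 + 1.381 + 20.54 = 85.35 d
K_eq = L_total / Σ(L/K) = 1047 / 85.35 = 12.27 m/d
q = K_eq · i = 12.27 × 0.0031 = 0.03803 m/d (same in every zone)
Zone A: v = q/n = 0.03803/0.36 = 0.1056 m/d → t_A = 444/0.1056 = 4203 d
Zone B: v = q/n = 0.03803/0.32 = 0.1188 m/d → t_B = 145/0.1188 = 1220 d
Zone C: v = q/n = 0.03803/0.30 = 0.1268 m/d → t_C = 458/0.1268 = 3613 d
Total t = 4203 + 1220 + 3613 = 9036 d
   = 9036 / 365 = 24.8 yr

24.8 years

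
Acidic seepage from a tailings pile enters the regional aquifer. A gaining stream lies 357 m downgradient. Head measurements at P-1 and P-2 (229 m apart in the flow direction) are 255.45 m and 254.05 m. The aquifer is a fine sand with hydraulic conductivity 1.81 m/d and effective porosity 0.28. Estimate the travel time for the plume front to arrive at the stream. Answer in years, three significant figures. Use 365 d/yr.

24.7 years

Hydraulic gradient i = (255.45 − 254.05) / 229 = 1.40 / 229 = 0.006114
q = Ki = 1.81 × 0.006114 = 0.01107 m/d
Seepage velocity v = q / n = 0.01107 / 0.28 = 0.03952 m/d
t = L / v = 357 / 0.03952 = 9033 d
   = 9033 / 365 = 24.7 yr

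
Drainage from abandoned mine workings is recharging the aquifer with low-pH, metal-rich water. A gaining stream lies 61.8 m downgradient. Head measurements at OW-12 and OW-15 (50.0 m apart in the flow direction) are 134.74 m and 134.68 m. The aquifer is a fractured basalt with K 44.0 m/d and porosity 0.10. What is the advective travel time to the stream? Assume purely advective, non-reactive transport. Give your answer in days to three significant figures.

Hydraulic gradient i = (134.74 − 134.68) / 50.0 = 0.06 / 50.0 = 0.001200
q = Ki = 44.0 × 0.001200 = 0.05280 m/d
v_s = q/n_e = 0.05280/0.10 = 0.5280 m/d
t = L / v = 61.8 / 0.5280 = 117.0 d

117 days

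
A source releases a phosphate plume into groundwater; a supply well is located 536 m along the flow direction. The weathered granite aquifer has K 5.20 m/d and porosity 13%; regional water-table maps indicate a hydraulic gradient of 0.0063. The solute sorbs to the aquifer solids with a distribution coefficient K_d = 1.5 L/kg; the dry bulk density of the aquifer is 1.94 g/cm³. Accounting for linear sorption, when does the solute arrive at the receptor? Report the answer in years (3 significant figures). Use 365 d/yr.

q = Ki = 5.20 × 0.0063 = 0.03276 m/d
v_s = q/n_e = 0.03276/0.13 = 0.2520 m/d
Retardation R = 1 + ρ_b·K_d/n = 1 + 1.94×1.5/0.13 = 23.38
Contaminant velocity v_c = v/R = 0.2520/23.38 = 0.01078 m/d
t = L/v_c = 536/0.01078 = 49740 d
   = 49740/365 = 136 yr

136 years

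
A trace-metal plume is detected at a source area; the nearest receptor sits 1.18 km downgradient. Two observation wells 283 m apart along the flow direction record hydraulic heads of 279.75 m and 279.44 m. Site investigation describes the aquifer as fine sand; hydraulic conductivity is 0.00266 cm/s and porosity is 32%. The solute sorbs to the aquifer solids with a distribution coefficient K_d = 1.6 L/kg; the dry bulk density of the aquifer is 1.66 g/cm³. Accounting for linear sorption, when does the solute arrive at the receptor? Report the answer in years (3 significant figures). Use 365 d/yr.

Hydraulic gradient i = (279.75 − 279.44) / 283 = 0.31 / 283 = 0.001095
K = 0.00266 cm/s × 864 = 2.298 m/d
Specific discharge q = 2.298 × 0.001095 = 0.002518 m/d
v_s = q/n_e = 0.002518/0.32 = 0.007867 m/d
Retardation R = 1 + ρ_b·K_d/n = 1 + 1.66×1.6/0.32 = 9.300
Contaminant velocity v_c = v/R = 0.007867/9.300 = 8.459e-4 m/d
L = 1.18 km = 1180 m
t = L/v_c = 1180/8.459e-4 = 1.395e6 d
   = 1.395e6/365 = 3820 yr

3820 years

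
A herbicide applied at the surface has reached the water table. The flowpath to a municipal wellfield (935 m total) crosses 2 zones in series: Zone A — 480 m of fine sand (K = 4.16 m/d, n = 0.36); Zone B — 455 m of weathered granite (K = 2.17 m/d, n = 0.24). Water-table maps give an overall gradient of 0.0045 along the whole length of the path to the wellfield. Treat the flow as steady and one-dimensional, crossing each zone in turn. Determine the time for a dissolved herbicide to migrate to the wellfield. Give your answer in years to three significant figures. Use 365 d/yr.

Continuity: the same q passes through each zone, so ΔH = q·Σ(L_j/K_j) — the zones act as resistances in series.
Σ(L/K) = 480/4.16 + 455/2.17 = 115.4 + 209.7 = 325.1 d
K_eq = L_total / Σ(L/K) = 935 / 325.1 = 2.876 m/d
q = K_eq · i = 2.876 × 0.0045 = 0.01294 m/d (same in every zone)
Zone A: v = q/n = 0.01294/0.36 = 0.03595 m/d → t_A = 480/0.03595 = 13350 d
Zone B: v = q/n = 0.01294/0.24 = 0.05393 m/d → t_B = 455/0.05393 = 8437 d
Total t = 13350 + 8437 = 21790 d
   = 21790 / 365 = 59.7 yr

59.7 years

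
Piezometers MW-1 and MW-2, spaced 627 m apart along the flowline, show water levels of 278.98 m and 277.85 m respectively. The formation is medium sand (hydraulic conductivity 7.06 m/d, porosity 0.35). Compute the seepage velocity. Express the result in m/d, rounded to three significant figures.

0.0364 m/d

Hydraulic gradient i = (278.98 − 277.85) / 627 = 1.13 / 627 = 0.001802
q = Ki = 7.06 × 0.001802 = 0.01272 m/d
v_s = q/n_e = 0.01272/0.35 = 0.03635 m/d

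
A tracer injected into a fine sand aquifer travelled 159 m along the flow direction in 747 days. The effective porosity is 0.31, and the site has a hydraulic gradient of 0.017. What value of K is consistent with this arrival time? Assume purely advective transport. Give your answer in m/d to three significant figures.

3.88 m/d

v = L / t = 159 / 747 = 0.2129 m/d
K = v · n / i = 0.2129 × 0.31 / 0.017 = 3.88 m/d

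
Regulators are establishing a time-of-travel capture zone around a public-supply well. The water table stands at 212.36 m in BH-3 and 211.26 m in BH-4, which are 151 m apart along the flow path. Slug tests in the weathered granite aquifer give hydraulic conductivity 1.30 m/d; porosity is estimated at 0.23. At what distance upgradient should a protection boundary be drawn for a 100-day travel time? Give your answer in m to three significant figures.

4.12 m

Hydraulic gradient i = (212.36 − 211.26) / 151 = 1.10 / 151 = 0.007285
Darcy flux q = K·i = 1.30 × 0.007285 = 0.009470 m/d
Seepage velocity v = q / n = 0.009470 / 0.23 = 0.04117 m/d
L = v × T = 0.04117 × 100 = 4.117 m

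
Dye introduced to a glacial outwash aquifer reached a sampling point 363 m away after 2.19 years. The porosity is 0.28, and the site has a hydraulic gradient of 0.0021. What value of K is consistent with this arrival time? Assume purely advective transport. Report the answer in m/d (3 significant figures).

60.5 m/d

t = 2.19 years = 799.4 d
v = L / t = 363 / 799.4 = 0.4541 m/d
K = v · n / i = 0.4541 × 0.28 / 0.0021 = 60.5 m/d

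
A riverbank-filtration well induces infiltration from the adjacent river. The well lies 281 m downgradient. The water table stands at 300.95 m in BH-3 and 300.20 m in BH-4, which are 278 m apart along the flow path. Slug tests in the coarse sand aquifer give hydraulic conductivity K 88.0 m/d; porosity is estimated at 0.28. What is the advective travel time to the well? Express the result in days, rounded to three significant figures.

331 days

Hydraulic gradient i = (300.95 − 300.20) / 278 = 0.75 / 278 = 0.002698
q = Ki = 88.0 × 0.002698 = 0.2374 m/d
v_s = q/n_e = 0.2374/0.28 = 0.8479 m/d
t = L / v = 281 / 0.8479 = 331.4 d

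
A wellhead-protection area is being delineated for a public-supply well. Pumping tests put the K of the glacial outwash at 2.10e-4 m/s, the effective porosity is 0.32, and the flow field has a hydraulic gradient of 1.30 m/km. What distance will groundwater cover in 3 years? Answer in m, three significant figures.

K = 2.10e-4 m/s × 86400 s/d = 18.14 m/d
q = Ki = 18.14 × 0.0013 = 0.02359 m/d
v_s = q/n_e = 0.02359/0.32 = 0.07371 m/d
T = 3 yr × 365 = 1095 d
L = v × T = 0.07371 × 1095 = 80.71 m

80.7 m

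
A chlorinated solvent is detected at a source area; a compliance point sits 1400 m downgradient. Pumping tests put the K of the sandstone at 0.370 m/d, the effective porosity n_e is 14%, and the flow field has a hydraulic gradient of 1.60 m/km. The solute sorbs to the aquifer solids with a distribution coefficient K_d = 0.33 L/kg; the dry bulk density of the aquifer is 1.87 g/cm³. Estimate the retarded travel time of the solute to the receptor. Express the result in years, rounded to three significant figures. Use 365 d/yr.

4910 years

Specific discharge q = 0.370 × 0.0016 = 5.920e-4 m/d
Seepage velocity v = q / n = 5.920e-4 / 0.14 = 0.004229 m/d
Retardation R = 1 + ρ_b·K_d/n = 1 + 1.87×0.33/0.14 = 5.408
Contaminant velocity v_c = v/R = 0.004229/5.408 = 7.819e-4 m/d
t = L/v_c = 1400/7.819e-4 = 1.790e6 d
   = 1.790e6/365 = 4910 yr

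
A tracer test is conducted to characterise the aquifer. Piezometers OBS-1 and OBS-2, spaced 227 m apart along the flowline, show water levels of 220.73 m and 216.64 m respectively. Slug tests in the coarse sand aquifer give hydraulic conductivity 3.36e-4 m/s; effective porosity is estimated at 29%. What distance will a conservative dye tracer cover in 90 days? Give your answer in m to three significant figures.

162 m

Hydraulic gradient i = (220.73 − 216.64) / 227 = 4.09 / 227 = 0.01802
K = 3.36e-4 m/s × 86400 s/d = 29.03 m/d
q = Ki = 29.03 × 0.01802 = 0.5231 m/d
v = Ki/n = 29.03·0.01802/0.29 = 1.804 m/d
L = v × T = 1.804 × 90 = 162.3 m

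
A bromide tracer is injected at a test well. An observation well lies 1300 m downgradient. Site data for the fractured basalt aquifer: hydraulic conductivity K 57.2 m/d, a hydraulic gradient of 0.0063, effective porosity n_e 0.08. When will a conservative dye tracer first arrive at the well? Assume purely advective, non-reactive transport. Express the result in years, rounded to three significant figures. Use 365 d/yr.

0.791 years

Darcy flux q = K·i = 57.2 × 0.0063 = 0.3604 m/d
v_s = q/n_e = 0.3604/0.08 = 4.505 m/d
t = L / v = 1300 / 4.505 = 288.6 d
   = 288.6 / 365 = 0.791 yr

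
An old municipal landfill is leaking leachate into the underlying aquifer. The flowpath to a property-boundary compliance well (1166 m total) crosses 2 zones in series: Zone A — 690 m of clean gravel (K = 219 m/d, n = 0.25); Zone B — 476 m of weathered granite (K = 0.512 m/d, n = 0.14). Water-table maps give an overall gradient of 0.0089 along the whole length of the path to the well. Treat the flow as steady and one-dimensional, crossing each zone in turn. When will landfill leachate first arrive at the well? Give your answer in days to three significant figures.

For zones in series the flux q is common to all zones; the equivalent conductivity is the harmonic (thickness-weighted) mean, K_eq = L_total / Σ(L_j/K_j).
Σ(L/K) = 690/219 + 476/0.512 = 3.151 + 929.7 = 932.8 d
K_eq = L_total / Σ(L/K) = 1166 / 932.8 = 1.250 m/d
q = K_eq · i = 1.250 × 0.0089 = 0.01112 m/d (same in every zone)
Zone A: v = q/n = 0.01112/0.25 = 0.04450 m/d → t_A = 690/0.04450 = 15510 d
Zone B: v = q/n = 0.01112/0.14 = 0.07946 m/d → t_B = 476/0.07946 = 5990 d
Total t = 15510 + 5990 = 21500 d

21500 days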